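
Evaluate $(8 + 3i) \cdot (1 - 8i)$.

(a1*a2 - b1*b2) + (a1*b2 + b1*a2)i
= (8 - (-24)) + (-64 + 3)i
= 32 - 61i


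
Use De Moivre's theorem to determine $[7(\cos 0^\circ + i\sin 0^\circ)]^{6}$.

By De Moivre: z^n = r^n(cos(nθ) + i sin(nθ))
= 7^6(cos(6*0°) + i sin(6*0°))
= 117649(cos 0° + i sin 0°)
= 117649


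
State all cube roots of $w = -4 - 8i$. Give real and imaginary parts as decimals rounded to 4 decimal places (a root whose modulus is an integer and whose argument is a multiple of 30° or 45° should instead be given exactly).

|w| = sqrt(80) ≈ 8.944272, arg(w) ≈ 243.434949°
Root modulus = sqrt(80)^(1/3) ≈ 2.075782
Root arguments: θ_k = (arg(w) + 360°k)/3 for k = 0, 1, ..., 2
Compute each root as (root modulus)(cos θ_k + i sin θ_k) using full-precision intermediates, then round to 4 decimal places.
Roots: 0.3195 + 2.0510i, -1.9360 - 0.7488i, 1.6165 - 1.3022i


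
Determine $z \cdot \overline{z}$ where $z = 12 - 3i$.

z * conjugate(z) = |z|^2 = a^2 + b^2
= 12^2 + (-3)^2 = 153


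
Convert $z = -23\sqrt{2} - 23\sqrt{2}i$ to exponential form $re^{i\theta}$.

r = |z| = sqrt((-23*sqrt(2))^2 + (-23*sqrt(2))^2) = sqrt(1058 + 1058) = sqrt(2116) = 46
θ = arctan(b/a) = arctan(-32.5269/-32.5269) (quadrant-adjusted) = 225° = 5π/4
z = 46e^(i*5π/4)


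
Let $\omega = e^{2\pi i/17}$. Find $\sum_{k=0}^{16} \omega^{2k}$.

Let ζ = ω^2 = e^(2πi·2/17). Since 17 ∤ 2, ζ ≠ 1.
Sum = Σ_{k=0}^{16} ζ^k = (ζ^17 - 1)/(ζ - 1) = (ω^{2·17} - 1)/(ζ - 1) = (1 - 1)/(ζ - 1) = 0


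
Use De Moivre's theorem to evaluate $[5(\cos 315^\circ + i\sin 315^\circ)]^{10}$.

By De Moivre: z^n = r^n(cos(nθ) + i sin(nθ))
= 5^10(cos(10*315°) + i sin(10*315°))
= 9765625(cos 270° + i sin 270°)
= -9765625i


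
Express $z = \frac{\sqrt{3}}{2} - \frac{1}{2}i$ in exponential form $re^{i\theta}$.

r = |z| = sqrt((sqrt(3)/2)^2 + (-1/2)^2) = sqrt(3/4 + 1/4) = sqrt(1) = 1
θ = arctan(b/a) = arctan(-0.5/0.866) (quadrant-adjusted) = -30° = -π/6
z = 1e^(-i*π/6)


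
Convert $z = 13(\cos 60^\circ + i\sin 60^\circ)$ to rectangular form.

a = r cos θ = 13 * 1/2 = 13/2
b = r sin θ = 13 * sqrt(3)/2 = 13*sqrt(3)/2
z = 13/2 + (13*sqrt(3)/2)i


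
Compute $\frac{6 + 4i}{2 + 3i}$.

Multiply numerator and denominator by conjugate (2 - 3i):
= (6 + 4i)(2 - 3i) / (2^2 + 3^2)
= (24 - 10i) / 13
= 24/13 - (10/13)i


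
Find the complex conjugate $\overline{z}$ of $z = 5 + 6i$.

If z = a + bi, then conjugate(z) = a - bi
conjugate(5 + 6i) = 5 - 6i


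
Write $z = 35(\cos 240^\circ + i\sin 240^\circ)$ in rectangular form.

a = r cos θ = 35 * -1/2 = -35/2
b = r sin θ = 35 * -sqrt(3)/2 = -35*sqrt(3)/2
z = -35/2 - (35*sqrt(3)/2)i


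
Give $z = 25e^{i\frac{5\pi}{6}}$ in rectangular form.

a = r cos θ = 25 * -sqrt(3)/2 = -25*sqrt(3)/2
b = r sin θ = 25 * 1/2 = 25/2
z = -25*sqrt(3)/2 + (25/2)i


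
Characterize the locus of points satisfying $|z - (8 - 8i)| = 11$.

|z - z0| = r describes a circle centered at z0 with radius r
Here z0 = 8 - 8i and r = 11
Locus: Circle centered at (8, -8) with radius 11


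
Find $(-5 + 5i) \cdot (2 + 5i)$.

(a1*a2 - b1*b2) + (a1*b2 + b1*a2)i
= (-10 - 25) + (-25 + 10)i
= -35 - 15i


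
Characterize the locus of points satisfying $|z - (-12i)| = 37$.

|z - z0| = r describes a circle centered at z0 with radius r
Here z0 = -12i and r = 37
Locus: Circle centered at (0, -12) with radius 37


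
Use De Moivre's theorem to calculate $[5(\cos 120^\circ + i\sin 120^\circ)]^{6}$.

By De Moivre: z^n = r^n(cos(nθ) + i sin(nθ))
= 5^6(cos(6*120°) + i sin(6*120°))
= 15625(cos 0° + i sin 0°)
= 15625


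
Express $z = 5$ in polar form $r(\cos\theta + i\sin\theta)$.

r = |z| = sqrt(a^2 + b^2) = sqrt((5)^2 + (0)^2) = sqrt(25 + 0) = sqrt(25) = 5
b = 0 and a > 0, so z lies on the positive real axis: θ = 0°
z = 5(cos 0° + i sin 0°)


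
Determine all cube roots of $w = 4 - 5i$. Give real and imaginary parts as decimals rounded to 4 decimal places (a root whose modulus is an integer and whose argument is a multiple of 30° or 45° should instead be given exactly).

|w| = sqrt(41) ≈ 6.403124, arg(w) ≈ 308.659808°
Root modulus = sqrt(41)^(1/3) ≈ 1.856938
Root arguments: θ_k = (arg(w) + 360°k)/3 for k = 0, 1, ..., 2
Compute each root as (root modulus)(cos θ_k + i sin θ_k) using full-precision intermediates, then round to 4 decimal places.
Roots: -0.4141 + 1.8102i, -1.3606 - 1.2637i, 1.7747 - 0.5464i


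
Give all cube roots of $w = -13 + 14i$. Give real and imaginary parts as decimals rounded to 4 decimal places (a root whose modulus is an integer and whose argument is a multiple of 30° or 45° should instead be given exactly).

|w| = sqrt(365) ≈ 19.104973, arg(w) ≈ 132.878904°
Root modulus = sqrt(365)^(1/3) ≈ 2.673307
Root arguments: θ_k = (arg(w) + 360°k)/3 for k = 0, 1, ..., 2
Compute each root as (root modulus)(cos θ_k + i sin θ_k) using full-precision intermediates, then round to 4 decimal places.
Roots: 1.9135 + 1.8668i, -2.5735 + 0.7237i, 0.6600 - 2.5906i


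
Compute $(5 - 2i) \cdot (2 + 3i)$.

(a1*a2 - b1*b2) + (a1*b2 + b1*a2)i
= (10 - (-6)) + (15 + (-4))i
= 16 + 11i


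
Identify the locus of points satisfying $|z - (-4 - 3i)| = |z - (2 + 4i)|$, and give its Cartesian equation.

|z - z1| = |z - z2| means z is equidistant from z1 and z2,
i.e. the perpendicular bisector of the segment from (-4, -3) to (2, 4) (midpoint (-1, 1/2)).
With z = x + yi, square both sides:
(x - (-4))^2 + (y - (-3))^2 = (x - 2)^2 + (y - 4)^2
The x^2 and y^2 terms cancel: 12x + 14y = 20 - 25 = -5
Simplify: 12x + 14y = -5
Locus: Perpendicular bisector of the segment from (-4, -3) to (2, 4): the line 12x + 14y = -5


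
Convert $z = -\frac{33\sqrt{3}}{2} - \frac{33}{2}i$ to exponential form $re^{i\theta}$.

r = |z| = sqrt((-33*sqrt(3)/2)^2 + (-33/2)^2) = sqrt(3267/4 + 1089/4) = sqrt(1089) = 33
θ = arctan(b/a) = arctan(-16.5/-28.5788) (quadrant-adjusted) = 210° = 7π/6
z = 33e^(i*7π/6)


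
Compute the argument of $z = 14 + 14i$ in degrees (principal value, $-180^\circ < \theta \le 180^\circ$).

θ = arctan(b/a) = arctan(14/14) (quadrant-adjusted) = 45°


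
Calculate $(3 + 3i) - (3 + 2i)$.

(3 - 3) + (3 - 2)i = i


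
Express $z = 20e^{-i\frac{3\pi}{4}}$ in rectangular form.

a = r cos θ = 20 * -sqrt(2)/2 = -10*sqrt(2)
b = r sin θ = 20 * -sqrt(2)/2 = -10*sqrt(2)
z = -10*sqrt(2) - 10*sqrt(2)i


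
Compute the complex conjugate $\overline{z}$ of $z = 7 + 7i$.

If z = a + bi, then conjugate(z) = a - bi
conjugate(7 + 7i) = 7 - 7i


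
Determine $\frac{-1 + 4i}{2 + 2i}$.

Multiply numerator and denominator by conjugate (2 - 2i):
= (-1 + 4i)(2 - 2i) / (2^2 + 2^2)
= (6 + 10i) / 8
Divide through by 2: (3 + 5i) / 4
= 3/4 + (5/4)i


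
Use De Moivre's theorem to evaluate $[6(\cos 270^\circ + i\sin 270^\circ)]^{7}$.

By De Moivre: z^n = r^n(cos(nθ) + i sin(nθ))
= 6^7(cos(7*270°) + i sin(7*270°))
= 279936(cos 90° + i sin 90°)
= 279936i


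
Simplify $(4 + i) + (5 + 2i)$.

(4 + 5) + (1 + 2)i = 9 + 3i


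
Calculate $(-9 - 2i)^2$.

(a + bi)^2 = a^2 - b^2 + 2abi
= (-9)^2 - (-2)^2 + 2*(-9)*(-2)i
= 77 + 36i


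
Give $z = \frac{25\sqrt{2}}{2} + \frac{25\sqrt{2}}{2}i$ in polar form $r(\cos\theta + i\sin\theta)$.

r = |z| = sqrt(a^2 + b^2) = sqrt((25*sqrt(2)/2)^2 + (25*sqrt(2)/2)^2) = sqrt(625/2 + 625/2) = sqrt(625) = 25
θ = arctan(b/a) = arctan(17.6777/17.6777) (quadrant-adjusted) = 45°
z = 25(cos 45° + i sin 45°)


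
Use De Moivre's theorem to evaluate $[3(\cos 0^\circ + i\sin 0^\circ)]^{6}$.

By De Moivre: z^n = r^n(cos(nθ) + i sin(nθ))
= 3^6(cos(6*0°) + i sin(6*0°))
= 729(cos 0° + i sin 0°)
= 729


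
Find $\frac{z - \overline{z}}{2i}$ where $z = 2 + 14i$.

z - conjugate(z) = 2bi
(z - conjugate(z))/(2i) = 2bi/(2i) = b = 14


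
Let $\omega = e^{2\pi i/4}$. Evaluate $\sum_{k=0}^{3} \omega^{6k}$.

Let ζ = ω^6 = e^(2πi·6/4). Since 4 ∤ 6, ζ ≠ 1.
Sum = Σ_{k=0}^{3} ζ^k = (ζ^4 - 1)/(ζ - 1) = (ω^{6·4} - 1)/(ζ - 1) = (1 - 1)/(ζ - 1) = 0


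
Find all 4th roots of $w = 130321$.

|w| = 130321, arg(w) = 0°
Root modulus = 130321^(1/4) = 19
Root arguments: θ_k = (0° + 360°k)/4 for k = 0, 1, ..., 3
Roots: 19, 19i, -19, -19i


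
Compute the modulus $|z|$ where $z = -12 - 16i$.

|z| = sqrt(a^2 + b^2) = sqrt((-12)^2 + (-16)^2) = sqrt(400) = 20


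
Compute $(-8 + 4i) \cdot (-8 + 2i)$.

(a1*a2 - b1*b2) + (a1*b2 + b1*a2)i
= (64 - 8) + (-16 + (-32))i
= 56 - 48i


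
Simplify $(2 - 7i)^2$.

(a + bi)^2 = a^2 - b^2 + 2abi
= 2^2 - (-7)^2 + 2*2*(-7)i
= -45 - 28i


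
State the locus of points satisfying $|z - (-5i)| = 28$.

|z - z0| = r describes a circle centered at z0 with radius r
Here z0 = -5i and r = 28
Locus: Circle centered at (0, -5) with radius 28


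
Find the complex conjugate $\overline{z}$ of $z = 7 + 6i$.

If z = a + bi, then conjugate(z) = a - bi
conjugate(7 + 6i) = 7 - 6i


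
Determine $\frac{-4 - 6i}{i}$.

Multiply numerator and denominator by conjugate (-i):
= (-4 - 6i)(-i) / (0^2 + 1^2)
= (-6 + 4i) / 1
= -6 + 4i


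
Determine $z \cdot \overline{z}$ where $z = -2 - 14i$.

z * conjugate(z) = |z|^2 = a^2 + b^2
= (-2)^2 + (-14)^2 = 200


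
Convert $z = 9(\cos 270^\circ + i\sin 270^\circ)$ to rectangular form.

a = r cos θ = 9 * 0 = 0
b = r sin θ = 9 * -1 = -9
z = -9i


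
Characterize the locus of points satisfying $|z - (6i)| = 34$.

|z - z0| = r describes a circle centered at z0 with radius r
Here z0 = 6i and r = 34
Locus: Circle centered at (0, 6) with radius 34


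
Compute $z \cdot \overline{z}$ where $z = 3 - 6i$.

z * conjugate(z) = |z|^2 = a^2 + b^2
= 3^2 + (-6)^2 = 45


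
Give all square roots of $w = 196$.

|w| = 196, arg(w) = 0°
Root modulus = 196^(1/2) = 14
Root arguments: θ_k = (0° + 360°k)/2 for k = 0, 1, ..., 1
Roots: 14, -14


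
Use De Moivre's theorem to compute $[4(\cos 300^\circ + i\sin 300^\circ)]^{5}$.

By De Moivre: z^n = r^n(cos(nθ) + i sin(nθ))
= 4^5(cos(5*300°) + i sin(5*300°))
= 1024(cos 60° + i sin 60°)
= 512 + 512*sqrt(3)i


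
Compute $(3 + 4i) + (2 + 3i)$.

(3 + 2) + (4 + 3)i = 5 + 7i


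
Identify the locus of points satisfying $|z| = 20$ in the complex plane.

|z| = 20 means sqrt(x^2 + y^2) = 20
This is a circle of radius 20 centered at the origin


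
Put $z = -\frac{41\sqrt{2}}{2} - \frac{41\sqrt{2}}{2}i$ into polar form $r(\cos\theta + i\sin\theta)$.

r = |z| = sqrt(a^2 + b^2) = sqrt((-41*sqrt(2)/2)^2 + (-41*sqrt(2)/2)^2) = sqrt(1681/2 + 1681/2) = sqrt(1681) = 41
θ = arctan(b/a) = arctan(-28.9914/-28.9914) (quadrant-adjusted) = 225°
z = 41(cos 225° + i sin 225°)


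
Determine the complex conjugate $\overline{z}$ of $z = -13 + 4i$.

If z = a + bi, then conjugate(z) = a - bi
conjugate(-13 + 4i) = -13 - 4i


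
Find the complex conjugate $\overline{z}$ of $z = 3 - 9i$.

If z = a + bi, then conjugate(z) = a - bi
conjugate(3 - 9i) = 3 + 9i


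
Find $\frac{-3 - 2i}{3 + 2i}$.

Multiply numerator and denominator by conjugate (3 - 2i):
= (-3 - 2i)(3 - 2i) / (3^2 + 2^2)
= (-13) / 13
= -1


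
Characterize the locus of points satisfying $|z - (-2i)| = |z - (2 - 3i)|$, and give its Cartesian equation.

|z - z1| = |z - z2| means z is equidistant from z1 and z2,
i.e. the perpendicular bisector of the segment from (0, -2) to (2, -3) (midpoint (1, -5/2)).
With z = x + yi, square both sides:
(x - 0)^2 + (y - (-2))^2 = (x - 2)^2 + (y - (-3))^2
The x^2 and y^2 terms cancel: 4x + (-2)y = 13 - 4 = 9
Simplify: 4x - 2y = 9
Locus: Perpendicular bisector of the segment from (0, -2) to (2, -3): the line 4x - 2y = 9


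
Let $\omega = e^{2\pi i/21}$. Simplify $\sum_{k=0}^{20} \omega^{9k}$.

Let ζ = ω^9 = e^(2πi·9/21). Since 21 ∤ 9, ζ ≠ 1.
Sum = Σ_{k=0}^{20} ζ^k = (ζ^21 - 1)/(ζ - 1) = (ω^{9·21} - 1)/(ζ - 1) = (1 - 1)/(ζ - 1) = 0


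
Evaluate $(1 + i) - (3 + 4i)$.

(1 - 3) + (1 - 4)i = -2 - 3i


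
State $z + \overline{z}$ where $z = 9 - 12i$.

z + conjugate(z) = (a + bi) + (a - bi) = 2a
= 2 * 9 = 18


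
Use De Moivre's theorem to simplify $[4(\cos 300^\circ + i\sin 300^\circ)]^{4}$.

By De Moivre: z^n = r^n(cos(nθ) + i sin(nθ))
= 4^4(cos(4*300°) + i sin(4*300°))
= 256(cos 120° + i sin 120°)
= -128 + 128*sqrt(3)i


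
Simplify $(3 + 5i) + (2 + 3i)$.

(3 + 2) + (5 + 3)i = 5 + 8i


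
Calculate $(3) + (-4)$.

(3 + (-4)) + (0 + 0)i = -1


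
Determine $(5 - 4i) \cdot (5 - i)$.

(a1*a2 - b1*b2) + (a1*b2 + b1*a2)i
= (25 - 4) + (-5 + (-20))i
= 21 - 25i


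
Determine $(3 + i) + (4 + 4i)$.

(3 + 4) + (1 + 4)i = 7 + 5i


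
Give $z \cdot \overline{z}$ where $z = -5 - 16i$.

z * conjugate(z) = |z|^2 = a^2 + b^2
= (-5)^2 + (-16)^2 = 281


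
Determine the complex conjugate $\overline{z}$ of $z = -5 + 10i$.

If z = a + bi, then conjugate(z) = a - bi
conjugate(-5 + 10i) = -5 - 10i


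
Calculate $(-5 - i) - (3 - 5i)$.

(-5 - 3) + (-1 - (-5))i = -8 + 4i


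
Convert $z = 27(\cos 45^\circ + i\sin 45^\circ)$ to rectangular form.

a = r cos θ = 27 * sqrt(2)/2 = 27*sqrt(2)/2
b = r sin θ = 27 * sqrt(2)/2 = 27*sqrt(2)/2
z = 27*sqrt(2)/2 + (27*sqrt(2)/2)i


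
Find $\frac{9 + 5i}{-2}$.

Divisor is real, so divide each part by -2:
= -9/2 - (5/2)i


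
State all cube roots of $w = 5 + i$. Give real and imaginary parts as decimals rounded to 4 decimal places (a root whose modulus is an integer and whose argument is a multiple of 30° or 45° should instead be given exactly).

|w| = sqrt(26) ≈ 5.099020, arg(w) ≈ 11.309932°
Root modulus = sqrt(26)^(1/3) ≈ 1.721190
Root arguments: θ_k = (arg(w) + 360°k)/3 for k = 0, 1, ..., 2
Compute each root as (root modulus)(cos θ_k + i sin θ_k) using full-precision intermediates, then round to 4 decimal places.
Roots: 1.7175 + 0.1132i, -0.9567 + 1.4308i, -0.7607 - 1.5440i


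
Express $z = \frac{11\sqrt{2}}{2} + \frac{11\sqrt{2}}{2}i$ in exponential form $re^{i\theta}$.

r = |z| = sqrt((11*sqrt(2)/2)^2 + (11*sqrt(2)/2)^2) = sqrt(121/2 + 121/2) = sqrt(121) = 11
θ = arctan(b/a) = arctan(7.7782/7.7782) (quadrant-adjusted) = 45° = π/4
z = 11e^(i*π/4)


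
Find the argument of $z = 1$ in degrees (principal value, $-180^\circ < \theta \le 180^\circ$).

b = 0 and a > 0, so z lies on the positive real axis: θ = 0°


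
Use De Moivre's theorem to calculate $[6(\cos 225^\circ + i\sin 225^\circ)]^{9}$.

By De Moivre: z^n = r^n(cos(nθ) + i sin(nθ))
= 6^9(cos(9*225°) + i sin(9*225°))
= 10077696(cos 225° + i sin 225°)
= -5038848*sqrt(2) - 5038848*sqrt(2)i


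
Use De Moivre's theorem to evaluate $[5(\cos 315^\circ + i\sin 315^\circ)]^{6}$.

By De Moivre: z^n = r^n(cos(nθ) + i sin(nθ))
= 5^6(cos(6*315°) + i sin(6*315°))
= 15625(cos 90° + i sin 90°)
= 15625i


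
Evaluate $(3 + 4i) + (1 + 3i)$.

(3 + 1) + (4 + 3)i = 4 + 7i


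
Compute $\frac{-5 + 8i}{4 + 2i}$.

Multiply numerator and denominator by conjugate (4 - 2i):
= (-5 + 8i)(4 - 2i) / (4^2 + 2^2)
= (-4 + 42i) / 20
Divide through by 2: (-2 + 21i) / 10
= -1/5 + (21/10)i


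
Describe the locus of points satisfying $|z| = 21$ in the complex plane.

|z| = 21 means sqrt(x^2 + y^2) = 21
This is a circle of radius 21 centered at the origin


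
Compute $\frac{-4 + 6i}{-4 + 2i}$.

Multiply numerator and denominator by conjugate (-4 - 2i):
= (-4 + 6i)(-4 - 2i) / ((-4)^2 + 2^2)
= (28 - 16i) / 20
Divide through by 4: (7 - 4i) / 5
= 7/5 - (4/5)i


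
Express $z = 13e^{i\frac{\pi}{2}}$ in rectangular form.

a = r cos θ = 13 * 0 = 0
b = r sin θ = 13 * 1 = 13
z = 13i


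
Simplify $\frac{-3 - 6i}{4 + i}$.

Multiply numerator and denominator by conjugate (4 - i):
= (-3 - 6i)(4 - i) / (4^2 + 1^2)
= (-18 - 21i) / 17
= -18/17 - (21/17)i


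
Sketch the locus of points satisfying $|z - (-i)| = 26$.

|z - z0| = r describes a circle centered at z0 with radius r
Here z0 = -i and r = 26
Locus: Circle centered at (0, -1) with radius 26


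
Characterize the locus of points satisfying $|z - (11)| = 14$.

|z - z0| = r describes a circle centered at z0 with radius r
Here z0 = 11 and r = 14
Locus: Circle centered at (11, 0) with radius 14


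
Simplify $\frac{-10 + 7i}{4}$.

Divisor is real, so divide each part by 4:
= -5/2 + (7/4)i


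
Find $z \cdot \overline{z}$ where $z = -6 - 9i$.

z * conjugate(z) = |z|^2 = a^2 + b^2
= (-6)^2 + (-9)^2 = 117


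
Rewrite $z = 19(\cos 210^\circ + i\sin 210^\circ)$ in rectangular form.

a = r cos θ = 19 * -sqrt(3)/2 = -19*sqrt(3)/2
b = r sin θ = 19 * -1/2 = -19/2
z = -19*sqrt(3)/2 - (19/2)i


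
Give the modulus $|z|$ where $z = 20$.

|z| = sqrt(a^2 + b^2) = sqrt(20^2 + 0^2) = sqrt(400) = 20


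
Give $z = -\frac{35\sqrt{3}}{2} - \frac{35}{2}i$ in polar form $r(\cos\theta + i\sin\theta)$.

r = |z| = sqrt(a^2 + b^2) = sqrt((-35*sqrt(3)/2)^2 + (-35/2)^2) = sqrt(3675/4 + 1225/4) = sqrt(1225) = 35
θ = arctan(b/a) = arctan(-17.5/-30.3109) (quadrant-adjusted) = 210°
z = 35(cos 210° + i sin 210°)


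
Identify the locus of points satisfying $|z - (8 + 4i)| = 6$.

|z - z0| = r describes a circle centered at z0 with radius r
Here z0 = 8 + 4i and r = 6
Locus: Circle centered at (8, 4) with radius 6


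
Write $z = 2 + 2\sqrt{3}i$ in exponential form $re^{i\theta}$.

r = |z| = sqrt((2)^2 + (2*sqrt(3))^2) = sqrt(4 + 12) = sqrt(16) = 4
θ = arctan(b/a) = arctan(3.4641/2) (quadrant-adjusted) = 60° = π/3
z = 4e^(i*π/3)


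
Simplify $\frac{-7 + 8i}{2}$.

Divisor is real, so divide each part by 2:
= -7/2 + 4i


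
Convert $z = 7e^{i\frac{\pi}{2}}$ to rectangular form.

a = r cos θ = 7 * 0 = 0
b = r sin θ = 7 * 1 = 7
z = 7i


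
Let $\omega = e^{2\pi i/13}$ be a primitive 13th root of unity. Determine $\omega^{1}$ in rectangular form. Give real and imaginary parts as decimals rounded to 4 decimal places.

ω^1 = e^(2πi·1/13) = e^(i·2π/13)
= cos(2π/13) + i sin(2π/13)
= 0.8855 + 0.4647i


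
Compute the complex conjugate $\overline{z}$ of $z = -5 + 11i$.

If z = a + bi, then conjugate(z) = a - bi
conjugate(-5 + 11i) = -5 - 11i


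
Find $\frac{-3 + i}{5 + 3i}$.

Multiply numerator and denominator by conjugate (5 - 3i):
= (-3 + i)(5 - 3i) / (5^2 + 3^2)
= (-12 + 14i) / 34
Divide through by 2: (-6 + 7i) / 17
= -6/17 + (7/17)i


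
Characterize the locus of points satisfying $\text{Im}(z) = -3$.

Im(z) = y where z = x + yi; the equation y = -3 is satisfied by all points with that y-coordinate
Locus: Horizontal line y = -3


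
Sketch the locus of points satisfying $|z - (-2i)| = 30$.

|z - z0| = r describes a circle centered at z0 with radius r
Here z0 = -2i and r = 30
Locus: Circle centered at (0, -2) with radius 30


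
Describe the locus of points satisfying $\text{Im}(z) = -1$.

Im(z) = y where z = x + yi; the equation y = -1 is satisfied by all points with that y-coordinate
Locus: Horizontal line y = -1


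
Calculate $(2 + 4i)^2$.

(a + bi)^2 = a^2 - b^2 + 2abi
= 2^2 - 4^2 + 2*2*4i
= -12 + 16i


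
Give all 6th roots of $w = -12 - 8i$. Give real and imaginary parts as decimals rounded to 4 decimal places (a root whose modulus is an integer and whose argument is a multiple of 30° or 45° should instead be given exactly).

|w| = sqrt(208) ≈ 14.422205, arg(w) ≈ 213.690068°
Root modulus = sqrt(208)^(1/6) ≈ 1.560170
Root arguments: θ_k = (arg(w) + 360°k)/6 for k = 0, 1, ..., 5
Compute each root as (root modulus)(cos θ_k + i sin θ_k) using full-precision intermediates, then round to 4 decimal places.
Roots: 1.2683 + 0.9085i, -0.1527 + 1.5527i, -1.4210 + 0.6441i, -1.2683 - 0.9085i, 0.1527 - 1.5527i, 1.4210 - 0.6441i


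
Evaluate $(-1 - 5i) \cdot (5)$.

(a1*a2 - b1*b2) + (a1*b2 + b1*a2)i
= (-5 - 0) + (0 + (-25))i
= -5 - 25i


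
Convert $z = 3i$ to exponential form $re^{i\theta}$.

r = |z| = sqrt((0)^2 + (3)^2) = sqrt(0 + 9) = sqrt(9) = 3
a = 0 and b > 0, so z lies on the positive imaginary axis: θ = 90° = π/2
z = 3e^(i*π/2)


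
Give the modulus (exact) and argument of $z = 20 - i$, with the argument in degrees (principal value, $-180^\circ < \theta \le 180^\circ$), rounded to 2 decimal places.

|z| = sqrt(20^2 + (-1)^2) = sqrt(401)
arg(z) = arctan(b/a) = arctan(-1/20) (quadrant-adjusted) = -2.86°


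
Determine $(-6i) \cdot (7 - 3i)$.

(a1*a2 - b1*b2) + (a1*b2 + b1*a2)i
= (0 - 18) + (0 + (-42))i
= -18 - 42i


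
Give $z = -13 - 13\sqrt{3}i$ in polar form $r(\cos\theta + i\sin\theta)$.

r = |z| = sqrt(a^2 + b^2) = sqrt((-13)^2 + (-13*sqrt(3))^2) = sqrt(169 + 507) = sqrt(676) = 26
θ = arctan(b/a) = arctan(-22.5167/-13) (quadrant-adjusted) = 240°
z = 26(cos 240° + i sin 240°)


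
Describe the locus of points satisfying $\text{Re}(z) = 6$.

Re(z) = x where z = x + yi; the equation x = 6 is satisfied by all points with that x-coordinate
Locus: Vertical line x = 6


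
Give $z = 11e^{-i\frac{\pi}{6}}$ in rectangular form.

a = r cos θ = 11 * sqrt(3)/2 = 11*sqrt(3)/2
b = r sin θ = 11 * -1/2 = -11/2
z = 11*sqrt(3)/2 - (11/2)i


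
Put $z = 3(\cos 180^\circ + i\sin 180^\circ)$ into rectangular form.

a = r cos θ = 3 * -1 = -3
b = r sin θ = 3 * 0 = 0
z = -3


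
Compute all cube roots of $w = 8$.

|w| = 8, arg(w) = 0°
Root modulus = 8^(1/3) = 2
Root arguments: θ_k = (0° + 360°k)/3 for k = 0, 1, ..., 2
Roots: 2, -1 + sqrt(3)i, -1 - sqrt(3)i


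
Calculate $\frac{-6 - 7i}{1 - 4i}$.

Multiply numerator and denominator by conjugate (1 + 4i):
= (-6 - 7i)(1 + 4i) / (1^2 + (-4)^2)
= (22 - 31i) / 17
= 22/17 - (31/17)i


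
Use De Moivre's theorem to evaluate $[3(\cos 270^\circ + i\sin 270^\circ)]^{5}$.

By De Moivre: z^n = r^n(cos(nθ) + i sin(nθ))
= 3^5(cos(5*270°) + i sin(5*270°))
= 243(cos 270° + i sin 270°)
= -243i


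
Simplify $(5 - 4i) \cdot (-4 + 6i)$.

(a1*a2 - b1*b2) + (a1*b2 + b1*a2)i
= (-20 - (-24)) + (30 + 16)i
= 4 + 46i


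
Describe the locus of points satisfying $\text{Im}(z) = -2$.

Im(z) = y where z = x + yi; the equation y = -2 is satisfied by all points with that y-coordinate
Locus: Horizontal line y = -2


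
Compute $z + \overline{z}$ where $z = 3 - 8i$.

z + conjugate(z) = (a + bi) + (a - bi) = 2a
= 2 * 3 = 6


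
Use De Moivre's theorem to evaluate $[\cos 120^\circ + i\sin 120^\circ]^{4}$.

By De Moivre: z^n = r^n(cos(nθ) + i sin(nθ))
= 1^4(cos(4*120°) + i sin(4*120°))
= 1(cos 120° + i sin 120°)
= -1/2 + (sqrt(3)/2)i


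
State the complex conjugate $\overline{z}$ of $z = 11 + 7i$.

If z = a + bi, then conjugate(z) = a - bi
conjugate(11 + 7i) = 11 - 7i


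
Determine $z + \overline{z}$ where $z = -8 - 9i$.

z + conjugate(z) = (a + bi) + (a - bi) = 2a
= 2 * (-8) = -16


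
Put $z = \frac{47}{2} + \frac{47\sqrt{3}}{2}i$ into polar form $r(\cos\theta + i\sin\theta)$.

r = |z| = sqrt(a^2 + b^2) = sqrt((47/2)^2 + (47*sqrt(3)/2)^2) = sqrt(2209/4 + 6627/4) = sqrt(2209) = 47
θ = arctan(b/a) = arctan(40.7032/23.5) (quadrant-adjusted) = 60°
z = 47(cos 60° + i sin 60°)


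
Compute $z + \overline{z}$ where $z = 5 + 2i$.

z + conjugate(z) = (a + bi) + (a - bi) = 2a
= 2 * 5 = 10


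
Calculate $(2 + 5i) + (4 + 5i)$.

(2 + 4) + (5 + 5)i = 6 + 10i


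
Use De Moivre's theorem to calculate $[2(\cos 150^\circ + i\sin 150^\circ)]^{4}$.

By De Moivre: z^n = r^n(cos(nθ) + i sin(nθ))
= 2^4(cos(4*150°) + i sin(4*150°))
= 16(cos 240° + i sin 240°)
= -8 - 8*sqrt(3)i


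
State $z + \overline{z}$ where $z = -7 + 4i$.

z + conjugate(z) = (a + bi) + (a - bi) = 2a
= 2 * (-7) = -14


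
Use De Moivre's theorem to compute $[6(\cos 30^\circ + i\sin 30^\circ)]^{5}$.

By De Moivre: z^n = r^n(cos(nθ) + i sin(nθ))
= 6^5(cos(5*30°) + i sin(5*30°))
= 7776(cos 150° + i sin 150°)
= -3888*sqrt(3) + 3888i


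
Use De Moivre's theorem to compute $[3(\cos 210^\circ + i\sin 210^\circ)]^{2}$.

By De Moivre: z^n = r^n(cos(nθ) + i sin(nθ))
= 3^2(cos(2*210°) + i sin(2*210°))
= 9(cos 60° + i sin 60°)
= 9/2 + (9*sqrt(3)/2)i


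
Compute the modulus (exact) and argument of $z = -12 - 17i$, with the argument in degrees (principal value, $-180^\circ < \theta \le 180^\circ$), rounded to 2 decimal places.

|z| = sqrt((-12)^2 + (-17)^2) = sqrt(433)
arg(z) = arctan(b/a) = arctan(-17/-12) (quadrant-adjusted) = -125.22°


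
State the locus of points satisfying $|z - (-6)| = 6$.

|z - z0| = r describes a circle centered at z0 with radius r
Here z0 = -6 and r = 6
Locus: Circle centered at (-6, 0) with radius 6


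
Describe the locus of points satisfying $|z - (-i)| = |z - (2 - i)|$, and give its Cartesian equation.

|z - z1| = |z - z2| means z is equidistant from z1 and z2,
i.e. the perpendicular bisector of the segment from (0, -1) to (2, -1) (midpoint (1, -1)).
With z = x + yi, square both sides:
(x - 0)^2 + (y - (-1))^2 = (x - 2)^2 + (y - (-1))^2
The x^2 and y^2 terms cancel: 4x + 0y = 5 - 1 = 4
Simplify: x = 1
Locus: Perpendicular bisector of the segment from (0, -1) to (2, -1): the line x = 1


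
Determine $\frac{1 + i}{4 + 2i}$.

Multiply numerator and denominator by conjugate (4 - 2i):
= (1 + i)(4 - 2i) / (4^2 + 2^2)
= (6 + 2i) / 20
Divide through by 2: (3 + i) / 10
= 3/10 + (1/10)i


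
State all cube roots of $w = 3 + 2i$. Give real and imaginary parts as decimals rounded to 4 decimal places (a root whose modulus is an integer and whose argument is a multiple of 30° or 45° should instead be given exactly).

|w| = sqrt(13) ≈ 3.605551, arg(w) ≈ 33.690068°
Root modulus = sqrt(13)^(1/3) ≈ 1.533406
Root arguments: θ_k = (arg(w) + 360°k)/3 for k = 0, 1, ..., 2
Compute each root as (root modulus)(cos θ_k + i sin θ_k) using full-precision intermediates, then round to 4 decimal places.
Roots: 1.5040 + 0.2986i, -1.0106 + 1.1532i, -0.4934 - 1.4519i


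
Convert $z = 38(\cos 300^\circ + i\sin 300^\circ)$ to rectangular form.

a = r cos θ = 38 * 1/2 = 19
b = r sin θ = 38 * -sqrt(3)/2 = -19*sqrt(3)
z = 19 - 19*sqrt(3)i


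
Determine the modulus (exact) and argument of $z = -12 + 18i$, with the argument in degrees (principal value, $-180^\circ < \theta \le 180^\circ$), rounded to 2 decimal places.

|z| = sqrt((-12)^2 + 18^2) = sqrt(468)
arg(z) = arctan(b/a) = arctan(18/-12) (quadrant-adjusted) = 123.69°


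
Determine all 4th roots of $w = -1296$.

|w| = 1296, arg(w) = 180°
Root modulus = 1296^(1/4) = 6
Root arguments: θ_k = (180° + 360°k)/4 for k = 0, 1, ..., 3
Roots: 3*sqrt(2) + 3*sqrt(2)i, -3*sqrt(2) + 3*sqrt(2)i, -3*sqrt(2) - 3*sqrt(2)i, 3*sqrt(2) - 3*sqrt(2)i


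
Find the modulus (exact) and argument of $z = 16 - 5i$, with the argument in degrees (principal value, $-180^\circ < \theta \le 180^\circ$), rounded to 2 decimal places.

|z| = sqrt(16^2 + (-5)^2) = sqrt(281)
arg(z) = arctan(b/a) = arctan(-5/16) (quadrant-adjusted) = -17.35°


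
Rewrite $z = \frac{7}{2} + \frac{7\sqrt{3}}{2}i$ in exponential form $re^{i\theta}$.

r = |z| = sqrt((7/2)^2 + (7*sqrt(3)/2)^2) = sqrt(49/4 + 147/4) = sqrt(49) = 7
θ = arctan(b/a) = arctan(6.0622/3.5) (quadrant-adjusted) = 60° = π/3
z = 7e^(i*π/3)


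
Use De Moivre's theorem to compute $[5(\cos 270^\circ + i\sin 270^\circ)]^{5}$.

By De Moivre: z^n = r^n(cos(nθ) + i sin(nθ))
= 5^5(cos(5*270°) + i sin(5*270°))
= 3125(cos 270° + i sin 270°)
= -3125i


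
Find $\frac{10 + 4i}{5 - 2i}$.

Multiply numerator and denominator by conjugate (5 + 2i):
= (10 + 4i)(5 + 2i) / (5^2 + (-2)^2)
= (42 + 40i) / 29
= 42/29 + (40/29)i


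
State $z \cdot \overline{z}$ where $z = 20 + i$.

z * conjugate(z) = |z|^2 = a^2 + b^2
= 20^2 + 1^2 = 401


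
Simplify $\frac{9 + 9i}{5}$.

Divisor is real, so divide each part by 5:
= 9/5 + (9/5)i


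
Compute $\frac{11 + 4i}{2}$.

Divisor is real, so divide each part by 2:
= 11/2 + 2i


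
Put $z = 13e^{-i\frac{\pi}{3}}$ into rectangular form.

a = r cos θ = 13 * 1/2 = 13/2
b = r sin θ = 13 * -sqrt(3)/2 = -13*sqrt(3)/2
z = 13/2 - (13*sqrt(3)/2)i


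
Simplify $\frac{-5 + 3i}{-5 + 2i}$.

Multiply numerator and denominator by conjugate (-5 - 2i):
= (-5 + 3i)(-5 - 2i) / ((-5)^2 + 2^2)
= (31 - 5i) / 29
= 31/29 - (5/29)i


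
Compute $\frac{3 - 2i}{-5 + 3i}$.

Multiply numerator and denominator by conjugate (-5 - 3i):
= (3 - 2i)(-5 - 3i) / ((-5)^2 + 3^2)
= (-21 + i) / 34
= -21/34 + (1/34)i


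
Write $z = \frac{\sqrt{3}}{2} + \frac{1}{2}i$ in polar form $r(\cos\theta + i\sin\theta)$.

r = |z| = sqrt(a^2 + b^2) = sqrt((sqrt(3)/2)^2 + (1/2)^2) = sqrt(3/4 + 1/4) = sqrt(1) = 1
θ = arctan(b/a) = arctan(0.5/0.866) (quadrant-adjusted) = 30°
z = 1(cos 30° + i sin 30°)


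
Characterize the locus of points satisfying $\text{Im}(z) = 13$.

Im(z) = y where z = x + yi; the equation y = 13 is satisfied by all points with that y-coordinate
Locus: Horizontal line y = 13


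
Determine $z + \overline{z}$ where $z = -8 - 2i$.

z + conjugate(z) = (a + bi) + (a - bi) = 2a
= 2 * (-8) = -16


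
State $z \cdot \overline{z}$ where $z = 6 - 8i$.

z * conjugate(z) = |z|^2 = a^2 + b^2
= 6^2 + (-8)^2 = 100


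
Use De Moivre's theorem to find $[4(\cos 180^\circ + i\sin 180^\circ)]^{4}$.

By De Moivre: z^n = r^n(cos(nθ) + i sin(nθ))
= 4^4(cos(4*180°) + i sin(4*180°))
= 256(cos 0° + i sin 0°)
= 256


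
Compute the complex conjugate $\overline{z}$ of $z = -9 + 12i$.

If z = a + bi, then conjugate(z) = a - bi
conjugate(-9 + 12i) = -9 - 12i


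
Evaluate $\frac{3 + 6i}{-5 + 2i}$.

Multiply numerator and denominator by conjugate (-5 - 2i):
= (3 + 6i)(-5 - 2i) / ((-5)^2 + 2^2)
= (-3 - 36i) / 29
= -3/29 - (36/29)i


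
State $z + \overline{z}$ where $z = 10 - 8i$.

z + conjugate(z) = (a + bi) + (a - bi) = 2a
= 2 * 10 = 20


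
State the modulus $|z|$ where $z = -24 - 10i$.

|z| = sqrt(a^2 + b^2) = sqrt((-24)^2 + (-10)^2) = sqrt(676) = 26


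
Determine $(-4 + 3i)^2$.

(a + bi)^2 = a^2 - b^2 + 2abi
= (-4)^2 - 3^2 + 2*(-4)*3i
= 7 - 24i


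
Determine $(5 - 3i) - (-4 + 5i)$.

(5 - (-4)) + (-3 - 5)i = 9 - 8i


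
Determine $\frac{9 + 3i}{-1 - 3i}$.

Multiply numerator and denominator by conjugate (-1 + 3i):
= (9 + 3i)(-1 + 3i) / ((-1)^2 + (-3)^2)
= (-18 + 24i) / 10
Divide through by 2: (-9 + 12i) / 5
= -9/5 + (12/5)i


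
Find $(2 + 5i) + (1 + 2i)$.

(2 + 1) + (5 + 2)i = 3 + 7i


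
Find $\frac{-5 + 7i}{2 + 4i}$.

Multiply numerator and denominator by conjugate (2 - 4i):
= (-5 + 7i)(2 - 4i) / (2^2 + 4^2)
= (18 + 34i) / 20
Divide through by 2: (9 + 17i) / 10
= 9/10 + (17/10)i


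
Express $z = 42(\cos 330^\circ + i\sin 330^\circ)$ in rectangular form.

a = r cos θ = 42 * sqrt(3)/2 = 21*sqrt(3)
b = r sin θ = 42 * -1/2 = -21
z = 21*sqrt(3) - 21i


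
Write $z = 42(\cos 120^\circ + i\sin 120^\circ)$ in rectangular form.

a = r cos θ = 42 * -1/2 = -21
b = r sin θ = 42 * sqrt(3)/2 = 21*sqrt(3)
z = -21 + 21*sqrt(3)i


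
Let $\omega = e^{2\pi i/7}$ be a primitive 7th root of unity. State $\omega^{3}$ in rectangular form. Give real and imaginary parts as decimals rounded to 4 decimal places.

ω^3 = e^(2πi·3/7) = e^(i·6π/7)
= cos(6π/7) + i sin(6π/7)
= -0.9010 + 0.4339i


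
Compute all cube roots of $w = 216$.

|w| = 216, arg(w) = 0°
Root modulus = 216^(1/3) = 6
Root arguments: θ_k = (0° + 360°k)/3 for k = 0, 1, ..., 2
Roots: 6, -3 + 3*sqrt(3)i, -3 - 3*sqrt(3)i


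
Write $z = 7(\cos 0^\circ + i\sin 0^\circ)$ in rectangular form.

a = r cos θ = 7 * 1 = 7
b = r sin θ = 7 * 0 = 0
z = 7


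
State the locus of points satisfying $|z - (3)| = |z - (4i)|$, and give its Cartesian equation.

|z - z1| = |z - z2| means z is equidistant from z1 and z2,
i.e. the perpendicular bisector of the segment from (3, 0) to (0, 4) (midpoint (3/2, 2)).
With z = x + yi, square both sides:
(x - 3)^2 + (y - 0)^2 = (x - 0)^2 + (y - 4)^2
The x^2 and y^2 terms cancel: -6x + 8y = 16 - 9 = 7
Simplify: 6x - 8y = -7
Locus: Perpendicular bisector of the segment from (3, 0) to (0, 4): the line 6x - 8y = -7


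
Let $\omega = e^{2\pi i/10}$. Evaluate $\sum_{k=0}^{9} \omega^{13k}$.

Let ζ = ω^13 = e^(2πi·13/10). Since 10 ∤ 13, ζ ≠ 1.
Sum = Σ_{k=0}^{9} ζ^k = (ζ^10 - 1)/(ζ - 1) = (ω^{13·10} - 1)/(ζ - 1) = (1 - 1)/(ζ - 1) = 0


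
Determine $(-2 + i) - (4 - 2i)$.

(-2 - 4) + (1 - (-2))i = -6 + 3i


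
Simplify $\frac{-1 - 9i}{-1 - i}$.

Multiply numerator and denominator by conjugate (-1 + i):
= (-1 - 9i)(-1 + i) / ((-1)^2 + (-1)^2)
= (10 + 8i) / 2
= 5 + 4i


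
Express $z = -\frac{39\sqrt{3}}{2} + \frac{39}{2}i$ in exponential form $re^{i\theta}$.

r = |z| = sqrt((-39*sqrt(3)/2)^2 + (39/2)^2) = sqrt(4563/4 + 1521/4) = sqrt(1521) = 39
θ = arctan(b/a) = arctan(19.5/-33.775) (quadrant-adjusted) = 150° = 5π/6
z = 39e^(i*5π/6)


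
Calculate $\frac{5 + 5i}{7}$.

Divisor is real, so divide each part by 7:
= 5/7 + (5/7)i


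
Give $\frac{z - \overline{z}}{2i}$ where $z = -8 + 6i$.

z - conjugate(z) = 2bi
(z - conjugate(z))/(2i) = 2bi/(2i) = b = 6


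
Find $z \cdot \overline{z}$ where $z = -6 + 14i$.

z * conjugate(z) = |z|^2 = a^2 + b^2
= (-6)^2 + 14^2 = 232


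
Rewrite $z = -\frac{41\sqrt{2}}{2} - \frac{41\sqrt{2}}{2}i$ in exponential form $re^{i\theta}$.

r = |z| = sqrt((-41*sqrt(2)/2)^2 + (-41*sqrt(2)/2)^2) = sqrt(1681/2 + 1681/2) = sqrt(1681) = 41
θ = arctan(b/a) = arctan(-28.9914/-28.9914) (quadrant-adjusted) = -135° = -3π/4
z = 41e^(-i*3π/4)


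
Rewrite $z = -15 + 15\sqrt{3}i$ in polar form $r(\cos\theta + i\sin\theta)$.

r = |z| = sqrt(a^2 + b^2) = sqrt((-15)^2 + (15*sqrt(3))^2) = sqrt(225 + 675) = sqrt(900) = 30
θ = arctan(b/a) = arctan(25.9808/-15) (quadrant-adjusted) = 120°
z = 30(cos 120° + i sin 120°)


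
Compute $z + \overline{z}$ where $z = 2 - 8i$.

z + conjugate(z) = (a + bi) + (a - bi) = 2a
= 2 * 2 = 4


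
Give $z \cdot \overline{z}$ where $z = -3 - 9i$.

z * conjugate(z) = |z|^2 = a^2 + b^2
= (-3)^2 + (-9)^2 = 90


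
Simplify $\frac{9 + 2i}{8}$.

Divisor is real, so divide each part by 8:
= 9/8 + (1/4)i


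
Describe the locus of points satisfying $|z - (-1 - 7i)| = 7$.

|z - z0| = r describes a circle centered at z0 with radius r
Here z0 = -1 - 7i and r = 7
Locus: Circle centered at (-1, -7) with radius 7


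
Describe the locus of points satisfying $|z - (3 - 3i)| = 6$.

|z - z0| = r describes a circle centered at z0 with radius r
Here z0 = 3 - 3i and r = 6
Locus: Circle centered at (3, -3) with radius 6


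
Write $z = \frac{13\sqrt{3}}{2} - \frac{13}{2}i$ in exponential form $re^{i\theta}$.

r = |z| = sqrt((13*sqrt(3)/2)^2 + (-13/2)^2) = sqrt(507/4 + 169/4) = sqrt(169) = 13
θ = arctan(b/a) = arctan(-6.5/11.2583) (quadrant-adjusted) = -30° = -π/6
z = 13e^(-i*π/6)


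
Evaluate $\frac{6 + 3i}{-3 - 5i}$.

Multiply numerator and denominator by conjugate (-3 + 5i):
= (6 + 3i)(-3 + 5i) / ((-3)^2 + (-5)^2)
= (-33 + 21i) / 34
= -33/34 + (21/34)i


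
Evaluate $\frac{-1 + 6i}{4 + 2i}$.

Multiply numerator and denominator by conjugate (4 - 2i):
= (-1 + 6i)(4 - 2i) / (4^2 + 2^2)
= (8 + 26i) / 20
Divide through by 2: (4 + 13i) / 10
= 2/5 + (13/10)i


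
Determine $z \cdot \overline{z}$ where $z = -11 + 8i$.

z * conjugate(z) = |z|^2 = a^2 + b^2
= (-11)^2 + 8^2 = 185


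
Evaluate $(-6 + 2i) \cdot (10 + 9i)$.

(a1*a2 - b1*b2) + (a1*b2 + b1*a2)i
= (-60 - 18) + (-54 + 20)i
= -78 - 34i


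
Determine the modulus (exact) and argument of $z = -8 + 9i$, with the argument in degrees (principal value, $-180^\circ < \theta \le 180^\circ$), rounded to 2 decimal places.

|z| = sqrt((-8)^2 + 9^2) = sqrt(145)
arg(z) = arctan(b/a) = arctan(9/-8) (quadrant-adjusted) = 131.63°


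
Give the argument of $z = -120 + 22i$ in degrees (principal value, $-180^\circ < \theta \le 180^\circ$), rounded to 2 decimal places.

θ = arctan(b/a) = arctan(22/-120) (quadrant-adjusted) = 169.61°


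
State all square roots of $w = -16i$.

|w| = 16, arg(w) = 270°
Root modulus = 16^(1/2) = 4
Root arguments: θ_k = (270° + 360°k)/2 for k = 0, 1, ..., 1
Roots: -2*sqrt(2) + 2*sqrt(2)i, 2*sqrt(2) - 2*sqrt(2)i


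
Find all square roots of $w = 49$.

|w| = 49, arg(w) = 0°
Root modulus = 49^(1/2) = 7
Root arguments: θ_k = (0° + 360°k)/2 for k = 0, 1, ..., 1
Roots: 7, -7


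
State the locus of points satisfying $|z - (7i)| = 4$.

|z - z0| = r describes a circle centered at z0 with radius r
Here z0 = 7i and r = 4
Locus: Circle centered at (0, 7) with radius 4


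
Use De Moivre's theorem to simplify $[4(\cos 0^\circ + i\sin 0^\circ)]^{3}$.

By De Moivre: z^n = r^n(cos(nθ) + i sin(nθ))
= 4^3(cos(3*0°) + i sin(3*0°))
= 64(cos 0° + i sin 0°)
= 64


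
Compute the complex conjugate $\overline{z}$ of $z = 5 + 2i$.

If z = a + bi, then conjugate(z) = a - bi
conjugate(5 + 2i) = 5 - 2i


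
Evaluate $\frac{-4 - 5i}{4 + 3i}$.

Multiply numerator and denominator by conjugate (4 - 3i):
= (-4 - 5i)(4 - 3i) / (4^2 + 3^2)
= (-31 - 8i) / 25
= -31/25 - (8/25)i


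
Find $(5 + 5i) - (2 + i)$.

(5 - 2) + (5 - 1)i = 3 + 4i


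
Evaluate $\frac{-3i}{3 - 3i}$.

Multiply numerator and denominator by conjugate (3 + 3i):
= (-3i)(3 + 3i) / (3^2 + (-3)^2)
= (9 - 9i) / 18
Divide through by 9: (1 - i) / 2
= 1/2 - (1/2)i


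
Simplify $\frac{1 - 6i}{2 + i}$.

Multiply numerator and denominator by conjugate (2 - i):
= (1 - 6i)(2 - i) / (2^2 + 1^2)
= (-4 - 13i) / 5
= -4/5 - (13/5)i


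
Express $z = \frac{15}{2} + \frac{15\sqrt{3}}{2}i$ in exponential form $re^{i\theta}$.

r = |z| = sqrt((15/2)^2 + (15*sqrt(3)/2)^2) = sqrt(225/4 + 675/4) = sqrt(225) = 15
θ = arctan(b/a) = arctan(12.9904/7.5) (quadrant-adjusted) = 60° = π/3
z = 15e^(i*π/3)


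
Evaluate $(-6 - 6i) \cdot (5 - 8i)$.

(a1*a2 - b1*b2) + (a1*b2 + b1*a2)i
= (-30 - 48) + (48 + (-30))i
= -78 + 18i


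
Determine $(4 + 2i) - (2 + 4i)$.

(4 - 2) + (2 - 4)i = 2 - 2i


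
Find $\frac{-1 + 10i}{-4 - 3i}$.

Multiply numerator and denominator by conjugate (-4 + 3i):
= (-1 + 10i)(-4 + 3i) / ((-4)^2 + (-3)^2)
= (-26 - 43i) / 25
= -26/25 - (43/25)i


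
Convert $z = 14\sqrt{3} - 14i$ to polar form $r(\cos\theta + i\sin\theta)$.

r = |z| = sqrt(a^2 + b^2) = sqrt((14*sqrt(3))^2 + (-14)^2) = sqrt(588 + 196) = sqrt(784) = 28
θ = arctan(b/a) = arctan(-14/24.2487) (quadrant-adjusted) = 330°
z = 28(cos 330° + i sin 330°)


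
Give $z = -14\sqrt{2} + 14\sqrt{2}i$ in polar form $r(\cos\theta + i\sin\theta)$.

r = |z| = sqrt(a^2 + b^2) = sqrt((-14*sqrt(2))^2 + (14*sqrt(2))^2) = sqrt(392 + 392) = sqrt(784) = 28
θ = arctan(b/a) = arctan(19.799/-19.799) (quadrant-adjusted) = 135°
z = 28(cos 135° + i sin 135°)


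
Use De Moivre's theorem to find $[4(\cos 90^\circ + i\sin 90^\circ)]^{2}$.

By De Moivre: z^n = r^n(cos(nθ) + i sin(nθ))
= 4^2(cos(2*90°) + i sin(2*90°))
= 16(cos 180° + i sin 180°)
= -16


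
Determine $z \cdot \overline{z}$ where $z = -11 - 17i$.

z * conjugate(z) = |z|^2 = a^2 + b^2
= (-11)^2 + (-17)^2 = 410


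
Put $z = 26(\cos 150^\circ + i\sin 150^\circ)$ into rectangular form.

a = r cos θ = 26 * -sqrt(3)/2 = -13*sqrt(3)
b = r sin θ = 26 * 1/2 = 13
z = -13*sqrt(3) + 13i


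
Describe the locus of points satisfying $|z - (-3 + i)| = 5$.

|z - z0| = r describes a circle centered at z0 with radius r
Here z0 = -3 + i and r = 5
Locus: Circle centered at (-3, 1) with radius 5


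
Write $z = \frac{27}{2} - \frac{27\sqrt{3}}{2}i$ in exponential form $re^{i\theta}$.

r = |z| = sqrt((27/2)^2 + (-27*sqrt(3)/2)^2) = sqrt(729/4 + 2187/4) = sqrt(729) = 27
θ = arctan(b/a) = arctan(-23.3827/13.5) (quadrant-adjusted) = -60° = -π/3
z = 27e^(-i*π/3)
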